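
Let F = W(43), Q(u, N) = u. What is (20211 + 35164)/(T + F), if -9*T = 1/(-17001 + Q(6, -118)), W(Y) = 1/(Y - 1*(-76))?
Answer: 1007916091875/153074 ≈ 6.5845e+6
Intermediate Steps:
W(Y) = 1/(76 + Y) (W(Y) = 1/(Y + 76) = 1/(76 + Y))
F = 1/119 (F = 1/(76 + 43) = 1/119 ≈ 0.0084034)
T = 1/152955 (T = -1/(9*(-17001 + 6)) = -⅑/(-16995) = -⅑*(-1/16995) = 1/152955 ≈ 6.5379e-6)
(20211 + 35164)/(T + F) = (20211 + 35164)/(1/152955 + 1/119) = 55375/(153074/18201645) = 55375*(18201645/153074) = 1007916091875/153074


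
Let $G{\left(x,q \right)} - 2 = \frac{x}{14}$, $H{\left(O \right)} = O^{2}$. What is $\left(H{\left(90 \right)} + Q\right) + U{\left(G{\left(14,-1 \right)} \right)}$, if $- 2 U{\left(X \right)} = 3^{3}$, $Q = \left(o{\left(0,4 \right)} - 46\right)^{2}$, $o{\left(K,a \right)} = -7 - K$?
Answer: $\frac{21791}{2} \approx 10896.0$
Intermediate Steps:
$G{\left(x,q \right)} = 2 + \frac{x}{14}$
$Q = 2809$ ($Q = \left(\left(-7 - 0\right) - 46\right)^{2} = \left(\left(-7 + 0\right) - 46\right)^{2} = \left(-7 - 46\right)^{2} = \left(-53\right)^{2} = 2809$)
$U{\left(X \right)} = - \frac{27}{2}$ ($U{\left(X \right)} = - \frac{3^{3}}{2} = \left(- \frac{1}{2}\right) 27 = - \frac{27}{2}$)
$\left(H{\left(90 \right)} + Q\right) + U{\left(G{\left(14,-1 \right)} \right)} = \left(90^{2} + 2809\right) - \frac{27}{2} = \left(8100 + 2809\right) - \frac{27}{2} = 10909 - \frac{27}{2} = \frac{21791}{2}$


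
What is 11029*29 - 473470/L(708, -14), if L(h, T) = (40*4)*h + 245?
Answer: 7261895211/22705 ≈ 3.1984e+5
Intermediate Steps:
L(h, T) = 245 + 160*h (L(h, T) = 160*h + 245 = 245 + 160*h)
11029*29 - 473470/L(708, -14) = 11029*29 - 473470/(245 + 160*708) = 319841 - 473470/(245 + 113280) = 319841 - 473470/113525 = 319841 - 473470*1/113525 = 319841 - 94694/22705 = 7261895211/22705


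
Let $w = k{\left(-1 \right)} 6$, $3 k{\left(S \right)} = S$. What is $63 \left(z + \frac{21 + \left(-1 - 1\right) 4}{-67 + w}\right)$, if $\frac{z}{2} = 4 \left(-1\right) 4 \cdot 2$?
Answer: $- \frac{93009}{23} \approx -4043.9$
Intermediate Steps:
$k{\left(S \right)} = \frac{S}{3}$
$z = -64$ ($z = 2 \cdot 4 \left(-1\right) 4 \cdot 2 = 2 \left(\left(-4\right) 8\right) = 2 \left(-32\right) = -64$)
$w = -2$ ($w = \frac{1}{3} \left(-1\right) 6 = \left(- \frac{1}{3}\right) 6 = -2$)
$63 \left(z + \frac{21 + \left(-1 - 1\right) 4}{-67 + w}\right) = 63 \left(-64 + \frac{21 + \left(-1 - 1\right) 4}{-67 - 2}\right) = 63 \left(-64 + \frac{21 - 8}{-69}\right) = 63 \left(-64 + \left(21 - 8\right) \left(- \frac{1}{69}\right)\right) = 63 \left(-64 + 13 \left(- \frac{1}{69}\right)\right) = 63 \left(-64 - \frac{13}{69}\right) = 63 \left(- \frac{4429}{69}\right) = - \frac{93009}{23}$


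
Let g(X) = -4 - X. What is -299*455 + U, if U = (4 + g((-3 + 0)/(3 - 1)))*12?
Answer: -136027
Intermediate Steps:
U = 18 (U = (4 + (-4 - (-3 + 0)/(3 - 1)))*12 = (4 + (-4 - (-3)/2))*12 = (4 + (-4 - 1*(-3/2)))*12 = (4 + (-4 + 3/2))*12 = (4 - 5/2)*12 = (3/2)*12 = 18)
-299*455 + U = -299*455 + 18 = -136045 + 18 = -136027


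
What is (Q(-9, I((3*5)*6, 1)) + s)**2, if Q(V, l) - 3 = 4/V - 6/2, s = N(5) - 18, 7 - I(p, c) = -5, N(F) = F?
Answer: 14641/81 ≈ 180.75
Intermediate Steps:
I(p, c) = 12 (I(p, c) = 7 - 1*(-5) = 7 + 5 = 12)
s = -13 (s = 5 - 18 = -13)
Q(V, l) = 4/V (Q(V, l) = 3 + (4/V - 6/2) = 3 + (4/V - 6*1/2) = 3 + (4/V - 3) = 3 + (-3 + 4/V) = 4/V)
(Q(-9, I((3*5)*6, 1)) + s)**2 = (4/(-9) - 13)**2 = (4*(-1/9) - 13)**2 = (-4/9 - 13)**2 = (-121/9)**2 = 14641/81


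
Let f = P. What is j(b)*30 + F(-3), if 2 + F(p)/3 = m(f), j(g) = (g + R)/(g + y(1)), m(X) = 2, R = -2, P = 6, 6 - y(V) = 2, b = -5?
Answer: 210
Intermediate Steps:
y(V) = 4 (y(V) = 6 - 1*2 = 6 - 2 = 4)
f = 6
j(g) = (-2 + g)/(4 + g) (j(g) = (g - 2)/(g + 4) = (-2 + g)/(4 + g))
F(p) = 0 (F(p) = -6 + 3*2 = -6 + 6 = 0)
j(b)*30 + F(-3) = ((-2 - 5)/(4 - 5))*30 + 0 = (-7/(-1))*30 + 0 = -1*(-7)*30 + 0 = 7*30 + 0 = 210 + 0 = 210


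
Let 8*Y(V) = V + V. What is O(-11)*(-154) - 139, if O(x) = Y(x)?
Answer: 569/2 ≈ 284.50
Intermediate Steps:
Y(V) = V/4 (Y(V) = (V + V)/8 = (2*V)/8 = V/4)
O(x) = x/4
O(-11)*(-154) - 139 = ((¼)*(-11))*(-154) - 139 = -11/4*(-154) - 139 = 847/2 - 139 = 569/2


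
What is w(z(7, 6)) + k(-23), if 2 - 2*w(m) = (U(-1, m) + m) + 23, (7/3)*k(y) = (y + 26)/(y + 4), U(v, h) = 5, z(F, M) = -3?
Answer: -3077/266 ≈ -11.568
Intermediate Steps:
k(y) = 3*(26 + y)/(7*(4 + y)) (k(y) = 3*((y + 26)/(y + 4))/7 = 3*((26 + y)/(4 + y))/7 = 3*(26 + y)/(7*(4 + y)))
w(m) = -13 - m/2 (w(m) = 1 - ((5 + m) + 23)/2 = 1 - (28 + m)/2 = 1 + (-14 - m/2) = -13 - m/2)
w(z(7, 6)) + k(-23) = (-13 - ½*(-3)) + 3*(26 - 23)/(7*(4 - 23)) = (-13 + 3/2) + (3/7)*3/(-19) = -23/2 + (3/7)*(-1/19)*3 = -23/2 - 9/133 = -3077/266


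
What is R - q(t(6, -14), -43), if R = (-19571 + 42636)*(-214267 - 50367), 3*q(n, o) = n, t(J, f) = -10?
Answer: -18311349620/3 ≈ -6.1038e+9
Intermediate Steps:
q(n, o) = n/3
R = -6103783210 (R = 23065*(-264634) = -6103783210)
R - q(t(6, -14), -43) = -6103783210 - (-10)/3 = -6103783210 - 1*(-10/3) = -6103783210 + 10/3 = -18311349620/3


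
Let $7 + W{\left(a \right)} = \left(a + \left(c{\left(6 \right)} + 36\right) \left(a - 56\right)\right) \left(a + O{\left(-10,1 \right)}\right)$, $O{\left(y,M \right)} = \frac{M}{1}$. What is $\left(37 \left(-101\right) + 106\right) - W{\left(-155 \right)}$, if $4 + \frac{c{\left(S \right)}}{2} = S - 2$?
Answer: $-1197278$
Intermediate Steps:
$O{\left(y,M \right)} = M$ ($O{\left(y,M \right)} = M 1 = M$)
$c{\left(S \right)} = -12 + 2 S$ ($c{\left(S \right)} = -8 + 2 \left(S - 2\right) = -8 + 2 \left(-2 + S\right) = -8 + \left(-4 + 2 S\right) = -12 + 2 S$)
$W{\left(a \right)} = -7 + \left(1 + a\right) \left(-2016 + 37 a\right)$ ($W{\left(a \right)} = -7 + \left(a + \left(\left(-12 + 2 \cdot 6\right) + 36\right) \left(a - 56\right)\right) \left(a + 1\right) = -7 + \left(a + \left(\left(-12 + 12\right) + 36\right) \left(-56 + a\right)\right) \left(1 + a\right) = -7 + \left(a + \left(0 + 36\right) \left(-56 + a\right)\right) \left(1 + a\right) = -7 + \left(a + 36 \left(-56 + a\right)\right) \left(1 + a\right) = -7 + \left(a + \left(-2016 + 36 a\right)\right) \left(1 + a\right) = -7 + \left(-2016 + 37 a\right) \left(1 + a\right) = -7 + \left(1 + a\right) \left(-2016 + 37 a\right)$)
$\left(37 \left(-101\right) + 106\right) - W{\left(-155 \right)} = \left(37 \left(-101\right) + 106\right) - \left(-2023 - -306745 + 37 \left(-155\right)^{2}\right) = \left(-3737 + 106\right) - \left(-2023 + 306745 + 37 \cdot 24025\right) = -3631 - \left(-2023 + 306745 + 888925\right) = -3631 - 1193647 = -1197278$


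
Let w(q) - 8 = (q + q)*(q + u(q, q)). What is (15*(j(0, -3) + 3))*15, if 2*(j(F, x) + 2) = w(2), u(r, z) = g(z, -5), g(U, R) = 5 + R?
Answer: 2025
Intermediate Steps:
u(r, z) = 0 (u(r, z) = 5 - 5 = 0)
w(q) = 8 + 2*q² (w(q) = 8 + (q + q)*(q + 0) = 8 + (2*q)*q = 8 + 2*q²)
j(F, x) = 6 (j(F, x) = -2 + (8 + 2*2²)/2 = -2 + (8 + 2*4)/2 = -2 + (8 + 8)/2 = -2 + (½)*16 = -2 + 8 = 6)
(15*(j(0, -3) + 3))*15 = (15*(6 + 3))*15 = (15*9)*15 = 135*15 = 2025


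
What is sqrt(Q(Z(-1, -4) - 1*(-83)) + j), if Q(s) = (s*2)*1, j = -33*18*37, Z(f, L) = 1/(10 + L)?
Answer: I*sqrt(196305)/3 ≈ 147.69*I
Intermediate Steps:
j = -21978 (j = -594*37 = -21978)
Q(s) = 2*s (Q(s) = (2*s)*1 = 2*s)
sqrt(Q(Z(-1, -4) - 1*(-83)) + j) = sqrt(2*(1/(10 - 4) - 1*(-83)) - 21978) = sqrt(2*(1/6 + 83) - 21978) = sqrt(2*(499/6) - 21978) = sqrt(499/3 - 21978) = sqrt(-65435/3) = I*sqrt(196305)/3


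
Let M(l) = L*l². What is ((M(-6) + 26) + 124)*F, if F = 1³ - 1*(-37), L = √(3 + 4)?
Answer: 5700 + 1368*√7 ≈ 9319.4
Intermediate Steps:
L = √7 ≈ 2.6458
F = 38 (F = 1 + 37 = 38)
M(l) = √7*l²
((M(-6) + 26) + 124)*F = ((√7*(-6)² + 26) + 124)*38 = ((√7*36 + 26) + 124)*38 = ((36*√7 + 26) + 124)*38 = ((26 + 36*√7) + 124)*38 = (150 + 36*√7)*38 = 5700 + 1368*√7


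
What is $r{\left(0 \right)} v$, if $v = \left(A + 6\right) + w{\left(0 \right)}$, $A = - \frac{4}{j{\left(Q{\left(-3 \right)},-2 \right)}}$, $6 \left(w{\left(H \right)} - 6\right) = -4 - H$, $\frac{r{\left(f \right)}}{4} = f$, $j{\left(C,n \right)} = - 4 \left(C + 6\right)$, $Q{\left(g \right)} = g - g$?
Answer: $0$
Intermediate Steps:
$Q{\left(g \right)} = 0$
$j{\left(C,n \right)} = -24 - 4 C$ ($j{\left(C,n \right)} = - 4 \left(6 + C\right) = -24 - 4 C$)
$r{\left(f \right)} = 4 f$
$w{\left(H \right)} = \frac{16}{3} - \frac{H}{6}$ ($w{\left(H \right)} = 6 + \frac{-4 - H}{6} = 6 - \left(\frac{2}{3} + \frac{H}{6}\right) = \frac{16}{3} - \frac{H}{6}$)
$A = \frac{1}{6}$ ($A = - \frac{4}{-24 - 0} = - \frac{4}{-24 + 0} = - \frac{4}{-24} = \left(-4\right) \left(- \frac{1}{24}\right) = \frac{1}{6} \approx 0.16667$)
$v = \frac{23}{2}$ ($v = \left(\frac{1}{6} + 6\right) + \left(\frac{16}{3} - 0\right) = \frac{37}{6} + \left(\frac{16}{3} + 0\right) = \frac{37}{6} + \frac{16}{3} = \frac{23}{2} \approx 11.5$)
$r{\left(0 \right)} v = 4 \cdot 0 \cdot \frac{23}{2} = 0 \cdot \frac{23}{2} = 0$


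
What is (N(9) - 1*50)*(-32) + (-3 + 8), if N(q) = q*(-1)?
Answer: 1893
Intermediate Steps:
N(q) = -q
(N(9) - 1*50)*(-32) + (-3 + 8) = (-1*9 - 1*50)*(-32) + (-3 + 8) = (-9 - 50)*(-32) + 5 = -59*(-32) + 5 = 1888 + 5 = 1893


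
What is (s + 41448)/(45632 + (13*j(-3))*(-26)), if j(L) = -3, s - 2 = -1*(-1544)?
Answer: 259/281 ≈ 0.92171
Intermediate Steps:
s = 1546 (s = 2 - 1*(-1544) = 2 + 1544 = 1546)
(s + 41448)/(45632 + (13*j(-3))*(-26)) = (1546 + 41448)/(45632 + (13*(-3))*(-26)) = 42994/(45632 - 39*(-26)) = 42994/(45632 + 1014) = 42994/46646 = 42994*(1/46646) = 259/281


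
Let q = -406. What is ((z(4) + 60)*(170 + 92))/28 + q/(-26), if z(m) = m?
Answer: 55917/91 ≈ 614.47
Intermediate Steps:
((z(4) + 60)*(170 + 92))/28 + q/(-26) = ((4 + 60)*(170 + 92))/28 - 406/(-26) = (64*262)*(1/28) - 406*(-1/26) = 16768*(1/28) + 203/13 = 4192/7 + 203/13 = 55917/91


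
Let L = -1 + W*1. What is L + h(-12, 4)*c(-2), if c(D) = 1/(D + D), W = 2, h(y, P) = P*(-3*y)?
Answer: -35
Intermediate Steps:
h(y, P) = -3*P*y
c(D) = 1/(2*D)
L = 1 (L = -1 + 2*1 = -1 + 2 = 1)
L + h(-12, 4)*c(-2) = 1 + (-3*4*(-12))*((½)/(-2)) = 1 + 144*((½)*(-½)) = 1 + 144*(-¼) = 1 - 36 = -35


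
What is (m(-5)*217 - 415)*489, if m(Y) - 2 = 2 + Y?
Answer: -309048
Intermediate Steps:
m(Y) = 4 + Y (m(Y) = 2 + (2 + Y) = 4 + Y)
(m(-5)*217 - 415)*489 = ((4 - 5)*217 - 415)*489 = (-1*217 - 415)*489 = (-217 - 415)*489 = -632*489 = -309048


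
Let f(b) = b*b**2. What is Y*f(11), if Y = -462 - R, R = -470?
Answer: 10648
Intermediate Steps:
f(b) = b**3
Y = 8 (Y = -462 - 1*(-470) = -462 + 470 = 8)
Y*f(11) = 8*11**3 = 8*1331 = 10648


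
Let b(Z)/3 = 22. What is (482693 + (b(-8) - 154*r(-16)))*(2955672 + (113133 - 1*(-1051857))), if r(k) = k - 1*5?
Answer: 2002612887366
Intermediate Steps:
r(k) = -5 + k (r(k) = k - 5 = -5 + k)
b(Z) = 66 (b(Z) = 3*22 = 66)
(482693 + (b(-8) - 154*r(-16)))*(2955672 + (113133 - 1*(-1051857))) = (482693 + (66 - 154*(-5 - 16)))*(2955672 + (113133 - 1*(-1051857))) = (482693 + (66 - 154*(-21)))*(2955672 + (113133 + 1051857)) = (482693 + (66 + 3234))*(2955672 + 1164990) = (482693 + 3300)*4120662 = 485993*4120662 = 2002612887366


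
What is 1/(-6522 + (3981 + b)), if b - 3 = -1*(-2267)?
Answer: -1/271 ≈ -0.0036900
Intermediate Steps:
b = 2270 (b = 3 - 1*(-2267) = 3 + 2267 = 2270)
1/(-6522 + (3981 + b)) = 1/(-6522 + (3981 + 2270)) = 1/(-6522 + 6251) = 1/(-271) = -1/271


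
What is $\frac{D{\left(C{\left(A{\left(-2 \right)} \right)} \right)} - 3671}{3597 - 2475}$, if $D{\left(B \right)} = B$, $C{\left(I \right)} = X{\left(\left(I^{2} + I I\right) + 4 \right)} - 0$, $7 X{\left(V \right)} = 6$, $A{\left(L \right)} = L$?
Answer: $- \frac{25691}{7854} \approx -3.2711$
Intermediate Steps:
$X{\left(V \right)} = \frac{6}{7}$ ($X{\left(V \right)} = \frac{1}{7} \cdot 6 = \frac{6}{7}$)
$C{\left(I \right)} = \frac{6}{7}$ ($C{\left(I \right)} = \frac{6}{7} - 0 = \frac{6}{7} + 0 = \frac{6}{7}$)
$\frac{D{\left(C{\left(A{\left(-2 \right)} \right)} \right)} - 3671}{3597 - 2475} = \frac{\frac{6}{7} - 3671}{3597 - 2475} = - \frac{25691}{7 \cdot 1122} = \left(- \frac{25691}{7}\right) \frac{1}{1122} = - \frac{25691}{7854}$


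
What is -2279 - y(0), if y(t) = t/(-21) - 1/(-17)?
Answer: -38744/17 ≈ -2279.1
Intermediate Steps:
y(t) = 1/17 - t/21 (y(t) = t*(-1/21) - 1*(-1/17) = -t/21 + 1/17 = 1/17 - t/21)
-2279 - y(0) = -2279 - (1/17 - 1/21*0) = -2279 - (1/17 + 0) = -2279 - 1*1/17 = -2279 - 1/17 = -38744/17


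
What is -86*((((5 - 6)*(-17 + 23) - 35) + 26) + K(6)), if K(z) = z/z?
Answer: 1204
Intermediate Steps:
K(z) = 1
-86*((((5 - 6)*(-17 + 23) - 35) + 26) + K(6)) = -86*((((5 - 6)*(-17 + 23) - 35) + 26) + 1) = -86*(((-1*6 - 35) + 26) + 1) = -86*(((-6 - 35) + 26) + 1) = -86*((-41 + 26) + 1) = -86*(-15 + 1) = -86*(-14) = 1204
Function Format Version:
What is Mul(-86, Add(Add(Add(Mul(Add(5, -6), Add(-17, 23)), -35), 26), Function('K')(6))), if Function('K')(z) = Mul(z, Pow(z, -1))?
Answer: 1204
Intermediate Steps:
Function('K')(z) = 1
Mul(-86, Add(Add(Add(Mul(Add(5, -6), Add(-17, 23)), -35), 26), Function('K')(6))) = Mul(-86, Add(Add(Add(Mul(Add(5, -6), Add(-17, 23)), -35), 26), 1)) = Mul(-86, Add(Add(Add(Mul(-1, 6), -35), 26), 1)) = Mul(-86, Add(Add(Add(-6, -35), 26), 1)) = Mul(-86, Add(Add(-41, 26), 1)) = Mul(-86, Add(-15, 1)) = Mul(-86, -14) = 1204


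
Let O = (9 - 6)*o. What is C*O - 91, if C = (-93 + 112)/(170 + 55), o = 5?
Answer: -1346/15 ≈ -89.733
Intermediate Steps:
C = 19/225 ≈ 0.084444
O = 15 (O = (9 - 6)*5 = 3*5 = 15)
C*O - 91 = (19/225)*15 - 91 = 19/15 - 91 = -1346/15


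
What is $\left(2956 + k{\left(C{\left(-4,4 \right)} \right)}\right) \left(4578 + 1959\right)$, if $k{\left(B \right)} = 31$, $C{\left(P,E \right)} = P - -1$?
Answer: $19526019$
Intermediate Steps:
$C{\left(P,E \right)} = 1 + P$ ($C{\left(P,E \right)} = P + 1 = 1 + P$)
$\left(2956 + k{\left(C{\left(-4,4 \right)} \right)}\right) \left(4578 + 1959\right) = \left(2956 + 31\right) \left(4578 + 1959\right) = 2987 \cdot 6537 = 19526019$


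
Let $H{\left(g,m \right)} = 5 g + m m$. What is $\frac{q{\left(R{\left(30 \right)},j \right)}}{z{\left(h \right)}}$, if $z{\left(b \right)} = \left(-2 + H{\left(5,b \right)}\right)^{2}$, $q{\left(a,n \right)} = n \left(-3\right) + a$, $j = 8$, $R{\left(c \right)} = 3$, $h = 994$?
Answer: $- \frac{7}{325420195827} \approx -2.1511 \cdot 10^{-11}$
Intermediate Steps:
$H{\left(g,m \right)} = m^{2} + 5 g$ ($H{\left(g,m \right)} = 5 g + m^{2} = m^{2} + 5 g$)
$q{\left(a,n \right)} = a - 3 n$ ($q{\left(a,n \right)} = - 3 n + a = a - 3 n$)
$z{\left(b \right)} = \left(23 + b^{2}\right)^{2}$ ($z{\left(b \right)} = \left(-2 + \left(b^{2} + 5 \cdot 5\right)\right)^{2} = \left(-2 + \left(b^{2} + 25\right)\right)^{2} = \left(-2 + \left(25 + b^{2}\right)\right)^{2} = \left(23 + b^{2}\right)^{2}$)
$\frac{q{\left(R{\left(30 \right)},j \right)}}{z{\left(h \right)}} = \frac{3 - 24}{\left(23 + 994^{2}\right)^{2}} = \frac{3 - 24}{\left(23 + 988036\right)^{2}} = - \frac{21}{988059^{2}} = - \frac{21}{976260587481} = \left(-21\right) \frac{1}{976260587481} = - \frac{7}{325420195827}$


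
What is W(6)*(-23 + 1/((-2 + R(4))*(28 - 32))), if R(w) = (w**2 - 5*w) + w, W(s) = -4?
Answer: 183/2 ≈ 91.500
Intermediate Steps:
R(w) = w**2 - 4*w
W(6)*(-23 + 1/((-2 + R(4))*(28 - 32))) = -4*(-23 + 1/((-2 + 4*(-4 + 4))*(28 - 32))) = -4*(-23 + 1/((-2 + 4*0)*(-4))) = -4*(-23 - 1/4/(-2 + 0)) = -4*(-23 - 1/4/(-2)) = -4*(-23 - 1/2*(-1/4)) = -4*(-23 + 1/8) = -4*(-183/8) = 183/2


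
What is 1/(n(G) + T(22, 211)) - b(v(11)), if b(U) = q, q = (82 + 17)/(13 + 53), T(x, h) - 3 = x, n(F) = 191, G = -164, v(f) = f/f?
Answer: -323/216 ≈ -1.4954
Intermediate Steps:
v(f) = 1
T(x, h) = 3 + x
q = 3/2 (q = 99/66 = 99*(1/66) = 3/2 ≈ 1.5000)
b(U) = 3/2
1/(n(G) + T(22, 211)) - b(v(11)) = 1/(191 + (3 + 22)) - 1*3/2 = 1/(191 + 25) - 3/2 = 1/216 - 3/2 = -323/216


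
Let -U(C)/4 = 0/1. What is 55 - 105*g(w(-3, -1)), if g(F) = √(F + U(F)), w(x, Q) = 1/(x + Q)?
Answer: 55 - 105*I/2 ≈ 55.0 - 52.5*I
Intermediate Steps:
U(C) = 0 (U(C) = -0/1 = -0 = -4*0 = 0)
w(x, Q) = 1/(Q + x)
g(F) = √F (g(F) = √(F + 0) = √F)
55 - 105*g(w(-3, -1)) = 55 - 105*I/2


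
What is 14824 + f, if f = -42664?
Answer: -27840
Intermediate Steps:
14824 + f = 14824 - 42664 = -27840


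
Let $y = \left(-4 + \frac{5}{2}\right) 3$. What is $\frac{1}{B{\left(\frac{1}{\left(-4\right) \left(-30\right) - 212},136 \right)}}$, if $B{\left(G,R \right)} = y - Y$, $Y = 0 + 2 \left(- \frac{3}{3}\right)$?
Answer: $- \frac{2}{5} \approx -0.4$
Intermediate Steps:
$Y = -2$ ($Y = 0 + 2 \left(\left(-3\right) \frac{1}{3}\right) = 0 + 2 \left(-1\right) = 0 - 2 = -2$)
$y = - \frac{9}{2}$ ($y = \left(-4 + 5 \cdot \frac{1}{2}\right) 3 = \left(-4 + \frac{5}{2}\right) 3 = \left(- \frac{3}{2}\right) 3 = - \frac{9}{2} \approx -4.5$)
$B{\left(G,R \right)} = - \frac{5}{2}$ ($B{\left(G,R \right)} = - \frac{9}{2} - -2 = - \frac{9}{2} + 2 = - \frac{5}{2}$)
$\frac{1}{B{\left(\frac{1}{\left(-4\right) \left(-30\right) - 212},136 \right)}} = \frac{1}{- \frac{5}{2}} = - \frac{2}{5}$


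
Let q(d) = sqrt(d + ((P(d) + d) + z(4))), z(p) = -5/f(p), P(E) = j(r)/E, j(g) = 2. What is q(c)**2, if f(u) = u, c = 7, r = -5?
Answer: 365/28 ≈ 13.036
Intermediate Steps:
P(E) = 2/E
z(p) = -5/p
q(d) = sqrt(-5/4 + 2*d + 2/d) (q(d) = sqrt(d + ((2/d + d) - 5/4)) = sqrt(d + ((d + 2/d) - 5*1/4)) = sqrt(d + ((d + 2/d) - 5/4)) = sqrt(d + (-5/4 + d + 2/d)) = sqrt(-5/4 + 2*d + 2/d))
q(c)**2 = (sqrt(-5 + 8*7 + 8/7)/2)**2 = (sqrt(-5 + 56 + 8*(1/7))/2)**2 = (sqrt(-5 + 56 + 8/7)/2)**2 = (sqrt(365/7)/2)**2 = ((sqrt(2555)/7)/2)**2 = (sqrt(2555)/14)**2 = 365/28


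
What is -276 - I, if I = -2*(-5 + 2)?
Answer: -282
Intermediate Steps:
I = 6 (I = -2*(-3) = 6)
-276 - I = -276 - 1*6 = -276 - 6 = -282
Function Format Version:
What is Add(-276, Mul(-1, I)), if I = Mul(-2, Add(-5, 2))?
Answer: -282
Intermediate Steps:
I = 6 (I = Mul(-2, -3) = 6)
Add(-276, Mul(-1, I)) = Add(-276, Mul(-1, 6)) = Add(-276, -6) = -282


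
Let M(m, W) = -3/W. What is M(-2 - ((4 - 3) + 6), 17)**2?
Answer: 9/289 ≈ 0.031142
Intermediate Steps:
M(-2 - ((4 - 3) + 6), 17)**2 = (-3/17)**2 = 9/289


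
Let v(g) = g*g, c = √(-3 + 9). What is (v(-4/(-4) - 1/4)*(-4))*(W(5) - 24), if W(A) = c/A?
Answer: 54 - 9*√6/20 ≈ 52.898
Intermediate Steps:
c = √6 ≈ 2.4495
v(g) = g²
W(A) = √6/A
(v(-4/(-4) - 1/4)*(-4))*(W(5) - 24) = ((-4/(-4) - 1/4)²*(-4))*(√6/5 - 24) = ((-4*(-¼) - 1*¼)²*(-4))*(√6*(⅕) - 24) = ((1 - ¼)²*(-4))*(√6/5 - 24) = ((¾)²*(-4))*(-24 + √6/5) = ((9/16)*(-4))*(-24 + √6/5) = -9*(-24 + √6/5)/4 = 54 - 9*√6/20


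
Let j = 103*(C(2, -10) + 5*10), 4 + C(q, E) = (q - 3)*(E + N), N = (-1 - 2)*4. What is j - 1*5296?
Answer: 1708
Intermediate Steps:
N = -12 (N = -3*4 = -12)
C(q, E) = -4 + (-12 + E)*(-3 + q) (C(q, E) = -4 + (q - 3)*(E - 12) = -4 + (-3 + q)*(-12 + E) = -4 + (-12 + E)*(-3 + q))
j = 7004 (j = 103*((32 - 12*2 - 3*(-10) - 10*2) + 5*10) = 103*((32 - 24 + 30 - 20) + 50) = 103*(18 + 50) = 103*68 = 7004)
j - 1*5296 = 7004 - 1*5296 = 7004 - 5296 = 1708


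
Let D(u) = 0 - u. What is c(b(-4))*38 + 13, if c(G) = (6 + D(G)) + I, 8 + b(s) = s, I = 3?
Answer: 811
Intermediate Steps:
b(s) = -8 + s
D(u) = -u
c(G) = 9 - G (c(G) = (6 - G) + 3 = 9 - G)
c(b(-4))*38 + 13 = (9 - (-8 - 4))*38 + 13 = (9 - 1*(-12))*38 + 13 = (9 + 12)*38 + 13 = 21*38 + 13 = 798 + 13 = 811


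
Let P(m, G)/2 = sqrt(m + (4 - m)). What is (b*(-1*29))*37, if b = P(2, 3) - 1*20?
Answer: 17168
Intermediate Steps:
P(m, G) = 4 (P(m, G) = 2*sqrt(m + (4 - m)) = 2*sqrt(4) = 2*2 = 4)
b = -16 (b = 4 - 1*20 = 4 - 20 = -16)
(b*(-1*29))*37 = -(-16)*29*37 = -16*(-29)*37 = 464*37 = 17168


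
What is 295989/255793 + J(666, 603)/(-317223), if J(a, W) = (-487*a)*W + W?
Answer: 5569031270954/9015935871 ≈ 617.69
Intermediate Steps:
J(a, W) = W - 487*W*a (J(a, W) = -487*W*a + W = W - 487*W*a)
295989/255793 + J(666, 603)/(-317223) = 295989/255793 + (603*(1 - 487*666))/(-317223) = 295989*(1/255793) + (603*(1 - 324342))*(-1/317223) = 295989/255793 + (603*(-324341))*(-1/317223) = 295989/255793 - 195577623*(-1/317223) = 295989/255793 + 21730847/35247 = 5569031270954/9015935871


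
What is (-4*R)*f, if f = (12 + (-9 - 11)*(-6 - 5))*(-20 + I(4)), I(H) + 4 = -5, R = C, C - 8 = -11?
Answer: -80736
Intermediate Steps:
C = -3 (C = 8 - 11 = -3)
R = -3
I(H) = -9 (I(H) = -4 - 5 = -9)
f = -6728 (f = (12 + (-9 - 11)*(-6 - 5))*(-20 - 9) = (12 - 20*(-11))*(-29) = (12 + 220)*(-29) = 232*(-29) = -6728)
(-4*R)*f = -4*(-3)*(-6728) = 12*(-6728) = -80736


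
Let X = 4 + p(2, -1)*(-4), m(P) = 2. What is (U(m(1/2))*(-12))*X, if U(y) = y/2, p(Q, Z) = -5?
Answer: -288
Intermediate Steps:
U(y) = y/2 (U(y) = y*(½) = y/2)
X = 24 (X = 4 - 5*(-4) = 4 + 20 = 24)
(U(m(1/2))*(-12))*X = (((½)*2)*(-12))*24 = (1*(-12))*24 = -12*24 = -288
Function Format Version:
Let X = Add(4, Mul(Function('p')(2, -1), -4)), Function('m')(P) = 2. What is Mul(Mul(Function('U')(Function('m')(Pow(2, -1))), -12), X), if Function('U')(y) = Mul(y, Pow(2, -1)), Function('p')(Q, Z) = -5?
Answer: -288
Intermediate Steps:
Function('U')(y) = Mul(Rational(1, 2), y) (Function('U')(y) = Mul(y, Rational(1, 2)) = Mul(Rational(1, 2), y))
X = 24 (X = Add(4, Mul(-5, -4)) = Add(4, 20) = 24)
Mul(Mul(Function('U')(Function('m')(Pow(2, -1))), -12), X) = Mul(Mul(Mul(Rational(1, 2), 2), -12), 24) = Mul(Mul(1, -12), 24) = Mul(-12, 24) = -288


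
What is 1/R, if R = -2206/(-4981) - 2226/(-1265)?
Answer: 6300965/13878296 ≈ 0.45402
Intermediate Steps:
R = 13878296/6300965 (R = -2206*(-1/4981) - 2226*(-1/1265) = 2206/4981 + 2226/1265 = 13878296/6300965 ≈ 2.2026)
1/R = 1/(13878296/6300965) = 6300965/13878296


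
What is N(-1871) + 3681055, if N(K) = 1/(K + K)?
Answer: 13774507809/3742 ≈ 3.6811e+6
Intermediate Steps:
N(K) = 1/(2*K)
N(-1871) + 3681055 = (½)/(-1871) + 3681055 = (½)*(-1/1871) + 3681055 = -1/3742 + 3681055 = 13774507809/3742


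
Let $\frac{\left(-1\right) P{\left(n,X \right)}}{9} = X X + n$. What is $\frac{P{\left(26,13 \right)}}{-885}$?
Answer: $\frac{117}{59} \approx 1.9831$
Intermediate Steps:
$P{\left(n,X \right)} = - 9 n - 9 X^{2}$ ($P{\left(n,X \right)} = - 9 \left(X X + n\right) = - 9 \left(X^{2} + n\right) = - 9 \left(n + X^{2}\right) = - 9 n - 9 X^{2}$)
$\frac{P{\left(26,13 \right)}}{-885} = \frac{\left(-9\right) 26 - 9 \cdot 13^{2}}{-885} = \left(-234 - 1521\right) \left(- \frac{1}{885}\right) = \left(-1755\right) \left(- \frac{1}{885}\right) = \frac{117}{59}$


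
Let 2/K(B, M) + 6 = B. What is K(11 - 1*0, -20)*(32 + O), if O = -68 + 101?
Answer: 26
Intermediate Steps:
K(B, M) = 2/(-6 + B)
O = 33
K(11 - 1*0, -20)*(32 + O) = (2/(-6 + (11 - 1*0)))*(32 + 33) = (2/(-6 + (11 + 0)))*65 = (2/(-6 + 11))*65 = (2/5)*65 = (2*(⅕))*65 = (⅖)*65 = 26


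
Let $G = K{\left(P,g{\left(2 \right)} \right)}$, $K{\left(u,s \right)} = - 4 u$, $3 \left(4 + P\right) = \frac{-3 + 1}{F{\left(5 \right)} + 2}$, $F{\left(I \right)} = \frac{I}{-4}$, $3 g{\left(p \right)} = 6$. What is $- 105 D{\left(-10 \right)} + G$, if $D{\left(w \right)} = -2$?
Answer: $\frac{2066}{9} \approx 229.56$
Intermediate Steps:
$g{\left(p \right)} = 2$ ($g{\left(p \right)} = \frac{1}{3} \cdot 6 = 2$)
$F{\left(I \right)} = - \frac{I}{4}$ ($F{\left(I \right)} = I \left(- \frac{1}{4}\right) = - \frac{I}{4}$)
$P = - \frac{44}{9}$ ($P = -4 + \frac{\left(-3 + 1\right) \frac{1}{\left(- \frac{1}{4}\right) 5 + 2}}{3} = -4 + \frac{\left(-2\right) \frac{1}{- \frac{5}{4} + 2}}{3} = -4 + \frac{\left(-2\right) \frac{1}{\frac{3}{4}}}{3} = -4 + \frac{\left(-2\right) \frac{4}{3}}{3} = -4 + \frac{1}{3} \left(- \frac{8}{3}\right) = -4 - \frac{8}{9} = - \frac{44}{9} \approx -4.8889$)
$G = \frac{176}{9}$ ($G = \left(-4\right) \left(- \frac{44}{9}\right) = \frac{176}{9} \approx 19.556$)
$- 105 D{\left(-10 \right)} + G = \left(-105\right) \left(-2\right) + \frac{176}{9} = 210 + \frac{176}{9} = \frac{2066}{9}$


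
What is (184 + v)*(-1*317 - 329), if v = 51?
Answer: -151810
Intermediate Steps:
(184 + v)*(-1*317 - 329) = (184 + 51)*(-1*317 - 329) = 235*(-317 - 329) = 235*(-646) = -151810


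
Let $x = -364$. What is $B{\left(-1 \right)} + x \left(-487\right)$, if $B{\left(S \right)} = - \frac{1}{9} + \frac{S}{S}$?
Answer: $\frac{1595420}{9} \approx 1.7727 \cdot 10^{5}$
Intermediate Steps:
$B{\left(S \right)} = \frac{8}{9}$ ($B{\left(S \right)} = \left(-1\right) \frac{1}{9} + 1 = - \frac{1}{9} + 1 = \frac{8}{9}$)
$B{\left(-1 \right)} + x \left(-487\right) = \frac{8}{9} - -177268 = \frac{8}{9} + 177268 = \frac{1595420}{9}$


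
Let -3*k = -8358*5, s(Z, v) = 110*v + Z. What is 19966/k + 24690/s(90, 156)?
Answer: 2294484/800975 ≈ 2.8646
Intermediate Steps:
s(Z, v) = Z + 110*v
k = 13930 (k = -(-2786)*5 = -⅓*(-41790) = 13930)
19966/k + 24690/s(90, 156) = 19966/13930 + 24690/(90 + 110*156) = 19966*(1/13930) + 24690/(90 + 17160) = 9983/6965 + 24690/17250 = 9983/6965 + 24690*(1/17250) = 9983/6965 + 823/575 = 2294484/800975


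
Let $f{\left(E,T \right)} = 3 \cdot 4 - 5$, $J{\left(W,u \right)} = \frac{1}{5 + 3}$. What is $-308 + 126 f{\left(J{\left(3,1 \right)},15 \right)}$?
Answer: $574$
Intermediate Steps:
$J{\left(W,u \right)} = \frac{1}{8}$
$f{\left(E,T \right)} = 7$ ($f{\left(E,T \right)} = 12 - 5 = 7$)
$-308 + 126 f{\left(J{\left(3,1 \right)},15 \right)} = -308 + 126 \cdot 7 = -308 + 882 = 574$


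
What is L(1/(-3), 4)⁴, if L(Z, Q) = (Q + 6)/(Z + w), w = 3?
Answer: 50625/256 ≈ 197.75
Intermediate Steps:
L(Z, Q) = (6 + Q)/(3 + Z) (L(Z, Q) = (Q + 6)/(Z + 3) = (6 + Q)/(3 + Z))
L(1/(-3), 4)⁴ = ((6 + 4)/(3 + 1/(-3)))⁴ = (10/(3 - ⅓))⁴ = (10/(8/3))⁴ = ((3/8)*10)⁴ = (15/4)⁴ = 50625/256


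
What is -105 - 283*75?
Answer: -21330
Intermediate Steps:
-105 - 283*75 = -105 - 21225 = -21330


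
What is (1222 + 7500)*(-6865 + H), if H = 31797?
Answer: 217456904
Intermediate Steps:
(1222 + 7500)*(-6865 + H) = (1222 + 7500)*(-6865 + 31797) = 8722*24932 = 217456904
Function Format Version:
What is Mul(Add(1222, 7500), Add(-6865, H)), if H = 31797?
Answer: 217456904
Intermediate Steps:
Mul(Add(1222, 7500), Add(-6865, H)) = Mul(Add(1222, 7500), Add(-6865, 31797)) = Mul(8722, 24932) = 217456904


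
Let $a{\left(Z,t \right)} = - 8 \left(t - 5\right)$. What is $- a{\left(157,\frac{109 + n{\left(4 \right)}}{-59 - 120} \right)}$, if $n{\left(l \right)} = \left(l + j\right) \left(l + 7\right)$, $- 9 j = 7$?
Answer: $- \frac{74840}{1611} \approx -46.456$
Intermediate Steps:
$j = - \frac{7}{9}$ ($j = \left(- \frac{1}{9}\right) 7 = - \frac{7}{9} \approx -0.77778$)
$n{\left(l \right)} = \left(7 + l\right) \left(- \frac{7}{9} + l\right)$ ($n{\left(l \right)} = \left(l - \frac{7}{9}\right) \left(l + 7\right) = \left(- \frac{7}{9} + l\right) \left(7 + l\right) = \left(7 + l\right) \left(- \frac{7}{9} + l\right)$)
$a{\left(Z,t \right)} = 40 - 8 t$ ($a{\left(Z,t \right)} = - 8 \left(-5 + t\right) = 40 - 8 t$)
$- a{\left(157,\frac{109 + n{\left(4 \right)}}{-59 - 120} \right)} = - (40 - 8 \frac{109 + \left(- \frac{49}{9} + 4^{2} + \frac{56}{9} \cdot 4\right)}{-59 - 120}) = - (40 - 8 \frac{109 + \left(- \frac{49}{9} + 16 + \frac{224}{9}\right)}{-179}) = - (40 - 8 \left(109 + \frac{319}{9}\right) \left(- \frac{1}{179}\right)) = - (40 - 8 \cdot \frac{1300}{9} \left(- \frac{1}{179}\right)) = - (40 - - \frac{10400}{1611}) = - (40 + \frac{10400}{1611}) = \left(-1\right) \frac{74840}{1611} = - \frac{74840}{1611}$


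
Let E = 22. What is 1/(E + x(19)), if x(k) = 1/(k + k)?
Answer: 38/837 ≈ 0.045400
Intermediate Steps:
x(k) = 1/(2*k)
1/(E + x(19)) = 1/(22 + (1/2)/19) = 1/(22 + (1/2)*(1/19)) = 1/(22 + 1/38) = 1/(837/38) = 38/837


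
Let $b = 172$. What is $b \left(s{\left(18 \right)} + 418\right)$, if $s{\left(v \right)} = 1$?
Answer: $72068$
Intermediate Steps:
$b \left(s{\left(18 \right)} + 418\right) = 172 \left(1 + 418\right) = 172 \cdot 419 = 72068$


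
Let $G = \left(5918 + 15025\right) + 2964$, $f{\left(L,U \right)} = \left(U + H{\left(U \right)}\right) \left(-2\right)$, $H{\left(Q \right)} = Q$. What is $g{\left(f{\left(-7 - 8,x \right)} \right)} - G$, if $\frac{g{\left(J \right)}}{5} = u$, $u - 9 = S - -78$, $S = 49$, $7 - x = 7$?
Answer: $-23227$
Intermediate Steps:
$x = 0$ ($x = 7 - 7 = 0$)
$u = 136$ ($u = 9 + \left(49 - -78\right) = 9 + \left(49 + 78\right) = 9 + 127 = 136$)
$f{\left(L,U \right)} = - 4 U$ ($f{\left(L,U \right)} = \left(U + U\right) \left(-2\right) = 2 U \left(-2\right) = - 4 U$)
$g{\left(J \right)} = 680$ ($g{\left(J \right)} = 5 \cdot 136 = 680$)
$G = 23907$ ($G = 20943 + 2964 = 23907$)
$g{\left(f{\left(-7 - 8,x \right)} \right)} - G = 680 - 23907 = -23227$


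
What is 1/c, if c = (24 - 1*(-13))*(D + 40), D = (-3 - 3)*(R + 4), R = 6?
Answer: -1/740 ≈ -0.0013514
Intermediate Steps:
D = -60 (D = (-3 - 3)*(6 + 4) = -6*10 = -60)
c = -740 (c = (24 - 1*(-13))*(-60 + 40) = (24 + 13)*(-20) = 37*(-20) = -740)
1/c = 1/(-740) = -1/740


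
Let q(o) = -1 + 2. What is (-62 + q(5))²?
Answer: 3721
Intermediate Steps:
q(o) = 1
(-62 + q(5))² = (-62 + 1)² = (-61)² = 3721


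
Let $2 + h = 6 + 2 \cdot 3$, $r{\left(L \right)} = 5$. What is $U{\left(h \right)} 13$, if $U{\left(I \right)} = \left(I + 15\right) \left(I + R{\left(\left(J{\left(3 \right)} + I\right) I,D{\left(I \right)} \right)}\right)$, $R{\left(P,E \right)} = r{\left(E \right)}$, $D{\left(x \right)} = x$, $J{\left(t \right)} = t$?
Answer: $4875$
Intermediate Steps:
$R{\left(P,E \right)} = 5$
$h = 10$ ($h = -2 + \left(6 + 2 \cdot 3\right) = -2 + \left(6 + 6\right) = -2 + 12 = 10$)
$U{\left(I \right)} = \left(5 + I\right) \left(15 + I\right)$ ($U{\left(I \right)} = \left(I + 15\right) \left(I + 5\right) = \left(15 + I\right) \left(5 + I\right) = \left(5 + I\right) \left(15 + I\right)$)
$U{\left(h \right)} 13 = \left(75 + 10^{2} + 20 \cdot 10\right) 13 = \left(75 + 100 + 200\right) 13 = 375 \cdot 13 = 4875$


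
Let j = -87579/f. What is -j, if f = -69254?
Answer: -87579/69254 ≈ -1.2646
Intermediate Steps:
j = 87579/69254 (j = -87579/(-69254) = -87579*(-1/69254) = 87579/69254 ≈ 1.2646)
-j = -1*87579/69254 = -87579/69254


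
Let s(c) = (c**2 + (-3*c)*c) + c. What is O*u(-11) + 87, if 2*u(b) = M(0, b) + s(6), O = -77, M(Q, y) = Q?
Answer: 2628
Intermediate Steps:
s(c) = c - 2*c**2 (s(c) = (c**2 - 3*c**2) + c = -2*c**2 + c = c - 2*c**2)
u(b) = -33 (u(b) = (0 + 6*(1 - 2*6))/2 = (0 + 6*(1 - 12))/2 = (0 + 6*(-11))/2 = (0 - 66)/2 = (1/2)*(-66) = -33)
O*u(-11) + 87 = -77*(-33) + 87 = 2541 + 87 = 2628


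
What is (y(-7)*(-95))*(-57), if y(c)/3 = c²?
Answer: 796005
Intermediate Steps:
y(c) = 3*c²
(y(-7)*(-95))*(-57) = ((3*(-7)²)*(-95))*(-57) = ((3*49)*(-95))*(-57) = (147*(-95))*(-57) = -13965*(-57) = 796005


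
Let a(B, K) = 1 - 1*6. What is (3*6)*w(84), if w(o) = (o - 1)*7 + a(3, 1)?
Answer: 10368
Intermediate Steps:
a(B, K) = -5 (a(B, K) = 1 - 6 = -5)
w(o) = -12 + 7*o (w(o) = (o - 1)*7 - 5 = (-1 + o)*7 - 5 = (-7 + 7*o) - 5 = -12 + 7*o)
(3*6)*w(84) = (3*6)*(-12 + 7*84) = 18*(-12 + 588) = 18*576 = 10368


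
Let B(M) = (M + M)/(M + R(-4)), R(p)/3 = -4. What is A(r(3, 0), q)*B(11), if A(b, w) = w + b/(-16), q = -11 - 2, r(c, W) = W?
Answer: 286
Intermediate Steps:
q = -13
R(p) = -12 (R(p) = 3*(-4) = -12)
A(b, w) = w - b/16 (A(b, w) = w + b*(-1/16) = w - b/16)
B(M) = 2*M/(-12 + M) (B(M) = (M + M)/(M - 12) = (2*M)/(-12 + M) = 2*M/(-12 + M))
A(r(3, 0), q)*B(11) = (-13 - 1/16*0)*(2*11/(-12 + 11)) = (-13 + 0)*(2*11/(-1)) = -26*11*(-1) = -13*(-22) = 286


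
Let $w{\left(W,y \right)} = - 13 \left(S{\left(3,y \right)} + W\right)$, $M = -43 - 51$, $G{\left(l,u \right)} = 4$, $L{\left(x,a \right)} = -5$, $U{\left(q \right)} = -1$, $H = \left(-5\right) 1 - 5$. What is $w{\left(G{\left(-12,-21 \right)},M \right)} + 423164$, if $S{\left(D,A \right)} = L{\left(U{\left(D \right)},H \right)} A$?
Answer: $417002$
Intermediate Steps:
$H = -10$ ($H = -5 - 5 = -10$)
$S{\left(D,A \right)} = - 5 A$
$M = -94$ ($M = -43 - 51 = -94$)
$w{\left(W,y \right)} = - 13 W + 65 y$ ($w{\left(W,y \right)} = - 13 \left(- 5 y + W\right) = - 13 \left(W - 5 y\right) = - 13 W + 65 y$)
$w{\left(G{\left(-12,-21 \right)},M \right)} + 423164 = \left(\left(-13\right) 4 + 65 \left(-94\right)\right) + 423164 = \left(-52 - 6110\right) + 423164 = -6162 + 423164 = 417002$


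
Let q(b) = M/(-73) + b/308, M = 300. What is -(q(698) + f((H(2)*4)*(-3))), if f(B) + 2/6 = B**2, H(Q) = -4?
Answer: -77631293/33726 ≈ -2301.8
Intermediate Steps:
f(B) = -1/3 + B**2
q(b) = -300/73 + b/308 (q(b) = 300/(-73) + b/308 = 300*(-1/73) + b*(1/308) = -300/73 + b/308)
-(q(698) + f((H(2)*4)*(-3))) = -((-300/73 + (1/308)*698) + (-1/3 + (-4*4*(-3))**2)) = -((-300/73 + 349/154) + (-1/3 + (-16*(-3))**2)) = -(-20723/11242 + (-1/3 + 48**2)) = -(-20723/11242 + (-1/3 + 2304)) = -(-20723/11242 + 6911/3) = -1*77631293/33726 = -77631293/33726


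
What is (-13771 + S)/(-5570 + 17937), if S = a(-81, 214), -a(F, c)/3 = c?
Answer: -14413/12367 ≈ -1.1654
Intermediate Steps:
a(F, c) = -3*c
S = -642 (S = -3*214 = -642)
(-13771 + S)/(-5570 + 17937) = (-13771 - 642)/(-5570 + 17937) = -14413/12367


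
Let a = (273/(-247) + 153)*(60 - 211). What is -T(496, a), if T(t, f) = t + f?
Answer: 426362/19 ≈ 22440.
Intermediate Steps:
a = -435786/19 (a = (273*(-1/247) + 153)*(-151) = (-21/19 + 153)*(-151) = (2886/19)*(-151) = -435786/19 ≈ -22936.)
T(t, f) = f + t
-T(496, a) = -(-435786/19 + 496) = -1*(-426362/19) = 426362/19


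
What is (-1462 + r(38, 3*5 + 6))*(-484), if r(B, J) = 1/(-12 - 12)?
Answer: 4245769/6 ≈ 7.0763e+5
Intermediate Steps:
r(B, J) = -1/24 (r(B, J) = 1/(-24) = -1/24)
(-1462 + r(38, 3*5 + 6))*(-484) = (-1462 - 1/24)*(-484) = -35089/24*(-484) = 4245769/6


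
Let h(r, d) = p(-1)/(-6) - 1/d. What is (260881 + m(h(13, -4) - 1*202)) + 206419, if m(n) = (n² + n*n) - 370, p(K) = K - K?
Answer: 4386689/8 ≈ 5.4834e+5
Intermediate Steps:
p(K) = 0
h(r, d) = -1/d (h(r, d) = 0/(-6) - 1/d = 0*(-⅙) - 1/d = 0 - 1/d = -1/d)
m(n) = -370 + 2*n² (m(n) = (n² + n²) - 370 = 2*n² - 370 = -370 + 2*n²)
(260881 + m(h(13, -4) - 1*202)) + 206419 = (260881 + (-370 + 2*(-1/(-4) - 1*202)²)) + 206419 = (260881 + (-370 + 2*(-1*(-¼) - 202)²)) + 206419 = (260881 + (-370 + 2*(¼ - 202)²)) + 206419 = (260881 + (-370 + 2*(-807/4)²)) + 206419 = (260881 + (-370 + 2*(651249/16))) + 206419 = (260881 + (-370 + 651249/8)) + 206419 = (260881 + 648289/8) + 206419 = 2735337/8 + 206419 = 4386689/8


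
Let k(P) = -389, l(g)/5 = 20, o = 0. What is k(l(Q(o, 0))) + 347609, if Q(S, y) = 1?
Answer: 347220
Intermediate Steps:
l(g) = 100 (l(g) = 5*20 = 100)
k(l(Q(o, 0))) + 347609 = -389 + 347609 = 347220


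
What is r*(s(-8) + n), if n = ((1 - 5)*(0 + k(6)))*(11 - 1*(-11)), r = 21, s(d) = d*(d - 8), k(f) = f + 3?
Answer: -13944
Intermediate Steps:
k(f) = 3 + f
s(d) = d*(-8 + d)
n = -792 (n = ((1 - 5)*(0 + (3 + 6)))*(11 - 1*(-11)) = (-4*(0 + 9))*(11 + 11) = -4*9*22 = -36*22 = -792)
r*(s(-8) + n) = 21*(-8*(-8 - 8) - 792) = 21*(-8*(-16) - 792) = 21*(128 - 792) = 21*(-664) = -13944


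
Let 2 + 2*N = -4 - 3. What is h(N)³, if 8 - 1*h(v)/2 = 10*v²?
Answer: -58863869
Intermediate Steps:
N = -9/2 (N = -1 + (-4 - 3)/2 = -1 + (½)*(-7) = -1 - 7/2 = -9/2 ≈ -4.5000)
h(v) = 16 - 20*v²
h(N)³ = (16 - 20*(-9/2)²)³ = (16 - 20*81/4)³ = (16 - 405)³ = (-389)³ = -58863869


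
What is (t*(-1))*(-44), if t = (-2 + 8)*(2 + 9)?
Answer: 2904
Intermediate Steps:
t = 66 (t = 6*11 = 66)
(t*(-1))*(-44) = (66*(-1))*(-44) = -66*(-44) = 2904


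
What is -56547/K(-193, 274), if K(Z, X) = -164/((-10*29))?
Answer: -8199315/82 ≈ -99992.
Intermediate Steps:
K(Z, X) = 82/145 (K(Z, X) = -164/(-290) = -164*(-1/290) = 82/145)
-56547/K(-193, 274) = -56547/82/145 = -56547*145/82 = -8199315/82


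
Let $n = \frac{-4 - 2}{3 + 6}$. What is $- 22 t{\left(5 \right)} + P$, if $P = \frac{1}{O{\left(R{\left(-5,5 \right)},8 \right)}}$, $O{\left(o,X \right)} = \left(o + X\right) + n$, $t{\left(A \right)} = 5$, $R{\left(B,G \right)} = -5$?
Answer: $- \frac{767}{7} \approx -109.57$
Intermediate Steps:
$n = - \frac{2}{3}$ ($n = - \frac{6}{9} = \left(-6\right) \frac{1}{9} = - \frac{2}{3} \approx -0.66667$)
$O{\left(o,X \right)} = - \frac{2}{3} + X + o$ ($O{\left(o,X \right)} = \left(o + X\right) - \frac{2}{3} = \left(X + o\right) - \frac{2}{3} = - \frac{2}{3} + X + o$)
$P = \frac{3}{7}$ ($P = \frac{1}{- \frac{2}{3} + 8 - 5} = \frac{1}{\frac{7}{3}} = \frac{3}{7} \approx 0.42857$)
$- 22 t{\left(5 \right)} + P = \left(-22\right) 5 + \frac{3}{7} = -110 + \frac{3}{7} = - \frac{767}{7}$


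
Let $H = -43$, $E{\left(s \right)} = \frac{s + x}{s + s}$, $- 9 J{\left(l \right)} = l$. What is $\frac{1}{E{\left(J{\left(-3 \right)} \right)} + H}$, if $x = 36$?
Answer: $\frac{2}{23} \approx 0.086957$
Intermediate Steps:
$J{\left(l \right)} = - \frac{l}{9}$
$E{\left(s \right)} = \frac{36 + s}{2 s}$ ($E{\left(s \right)} = \frac{s + 36}{s + s} = \frac{36 + s}{2 s}$)
$\frac{1}{E{\left(J{\left(-3 \right)} \right)} + H} = \frac{1}{\frac{36 - - \frac{1}{3}}{2 \left(\left(- \frac{1}{9}\right) \left(-3\right)\right)} - 43} = \frac{1}{\frac{\frac{1}{\frac{1}{3}} \left(36 + \frac{1}{3}\right)}{2} - 43} = \frac{1}{\frac{1}{2} \cdot 3 \cdot \frac{109}{3} - 43} = \frac{1}{\frac{109}{2} - 43} = \frac{1}{\frac{23}{2}} = \frac{2}{23}$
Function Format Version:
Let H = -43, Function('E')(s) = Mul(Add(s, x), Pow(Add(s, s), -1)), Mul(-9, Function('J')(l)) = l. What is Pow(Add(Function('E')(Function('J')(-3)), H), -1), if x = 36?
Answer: Rational(2, 23) ≈ 0.086957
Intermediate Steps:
Function('J')(l) = Mul(Rational(-1, 9), l)
Function('E')(s) = Mul(Rational(1, 2), Pow(s, -1), Add(36, s)) (Function('E')(s) = Mul(Add(s, 36), Pow(Add(s, s), -1)) = Mul(Add(36, s), Pow(Mul(2, s), -1)) = Mul(Add(36, s), Mul(Rational(1, 2), Pow(s, -1))) = Mul(Rational(1, 2), Pow(s, -1), Add(36, s)))
Pow(Add(Function('E')(Function('J')(-3)), H), -1) = Pow(Add(Mul(Rational(1, 2), Pow(Mul(Rational(-1, 9), -3), -1), Add(36, Mul(Rational(-1, 9), -3))), -43), -1) = Pow(Add(Mul(Rational(1, 2), Pow(Rational(1, 3), -1), Add(36, Rational(1, 3))), -43), -1) = Pow(Add(Mul(Rational(1, 2), 3, Rational(109, 3)), -43), -1) = Pow(Add(Rational(109, 2), -43), -1) = Pow(Rational(23, 2), -1) = Rational(2, 23)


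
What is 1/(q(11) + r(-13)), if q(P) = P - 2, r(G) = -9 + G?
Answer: -1/13 ≈ -0.076923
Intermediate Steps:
q(P) = -2 + P
1/(q(11) + r(-13)) = 1/((-2 + 11) + (-9 - 13)) = 1/(9 - 22) = 1/(-13) = -1/13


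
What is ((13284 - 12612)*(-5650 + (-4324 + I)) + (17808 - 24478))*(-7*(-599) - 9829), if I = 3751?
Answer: 23606532536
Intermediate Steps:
((13284 - 12612)*(-5650 + (-4324 + I)) + (17808 - 24478))*(-7*(-599) - 9829) = ((13284 - 12612)*(-5650 + (-4324 + 3751)) + (17808 - 24478))*(-7*(-599) - 9829) = (672*(-5650 - 573) - 6670)*(4193 - 9829) = (672*(-6223) - 6670)*(-5636) = (-4181856 - 6670)*(-5636) = -4188526*(-5636) = 23606532536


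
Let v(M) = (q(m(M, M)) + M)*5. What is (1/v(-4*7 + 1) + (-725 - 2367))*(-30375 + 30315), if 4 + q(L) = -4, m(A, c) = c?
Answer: 6493212/35 ≈ 1.8552e+5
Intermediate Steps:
q(L) = -8 (q(L) = -4 - 4 = -8)
v(M) = -40 + 5*M (v(M) = (-8 + M)*5 = -40 + 5*M)
(1/v(-4*7 + 1) + (-725 - 2367))*(-30375 + 30315) = (1/(-40 + 5*(-4*7 + 1)) + (-725 - 2367))*(-30375 + 30315) = (1/(-40 + 5*(-28 + 1)) - 3092)*(-60) = (1/(-40 + 5*(-27)) - 3092)*(-60) = (1/(-40 - 135) - 3092)*(-60) = (1/(-175) - 3092)*(-60) = (-1/175 - 3092)*(-60) = -541101/175*(-60) = 6493212/35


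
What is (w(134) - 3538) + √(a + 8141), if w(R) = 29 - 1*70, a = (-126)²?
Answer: -3579 + √24017 ≈ -3424.0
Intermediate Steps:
a = 15876
w(R) = -41 (w(R) = 29 - 70 = -41)
(w(134) - 3538) + √(a + 8141) = (-41 - 3538) + √(15876 + 8141) = -3579 + √24017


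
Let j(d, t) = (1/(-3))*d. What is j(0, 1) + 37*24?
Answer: 888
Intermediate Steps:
j(d, t) = -d/3 (j(d, t) = (1*(-⅓))*d = -d/3)
j(0, 1) + 37*24 = -⅓*0 + 37*24 = 0 + 888 = 888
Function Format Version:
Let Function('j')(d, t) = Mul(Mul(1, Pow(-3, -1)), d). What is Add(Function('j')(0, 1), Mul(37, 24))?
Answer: 888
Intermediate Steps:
Function('j')(d, t) = Mul(Rational(-1, 3), d) (Function('j')(d, t) = Mul(Mul(1, Rational(-1, 3)), d) = Mul(Rational(-1, 3), d))
Add(Function('j')(0, 1), Mul(37, 24)) = Add(Mul(Rational(-1, 3), 0), Mul(37, 24)) = Add(0, 888) = 888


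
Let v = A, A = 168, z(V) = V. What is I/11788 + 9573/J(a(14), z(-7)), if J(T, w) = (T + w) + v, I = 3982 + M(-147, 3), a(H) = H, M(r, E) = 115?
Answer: 16223357/294700 ≈ 55.050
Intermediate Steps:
I = 4097 (I = 3982 + 115 = 4097)
v = 168
J(T, w) = 168 + T + w (J(T, w) = (T + w) + 168 = 168 + T + w)
I/11788 + 9573/J(a(14), z(-7)) = 4097/11788 + 9573/(168 + 14 - 7) = 4097*(1/11788) + 9573/175 = 4097/11788 + 9573*(1/175) = 4097/11788 + 9573/175 = 16223357/294700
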